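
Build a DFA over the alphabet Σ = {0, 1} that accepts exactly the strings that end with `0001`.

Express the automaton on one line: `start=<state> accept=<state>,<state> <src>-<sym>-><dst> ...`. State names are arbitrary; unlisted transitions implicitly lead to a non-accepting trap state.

Remember how much of `0001` the current input suffix matches. State s0 means no match yet; s1 means the last symbol is `0`; s2 means the last 2 symbols are `00`; s3 means the last 3 symbols are `000`; s4 means the last 4 symbols are `0001`. Only s4 accepts. On a mismatch, fall back to the longest proper suffix that is still a prefix of `0001`.
        0   1  
>  s0   s1  s0 
   s1   s2  s0 
   s2   s3  s0 
   s3   s3  s4 
 * s4   s1  s0 
(> = start, * = accepting)

start=s0 accept=s4 s0-0->s1 s0-1->s0 s1-0->s2 s1-1->s0 s2-0->s3 s2-1->s0 s3-0->s3 s3-1->s4 s4-0->s1 s4-1->s0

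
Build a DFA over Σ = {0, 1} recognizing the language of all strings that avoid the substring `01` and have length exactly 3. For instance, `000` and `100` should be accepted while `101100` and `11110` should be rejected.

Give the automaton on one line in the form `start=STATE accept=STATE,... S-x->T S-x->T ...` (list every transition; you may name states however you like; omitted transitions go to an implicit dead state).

Run two small machines in parallel and take their product. One (3 states) tracks partial matches of the forbidden pattern `01`; the other (5 states) tracks the input length, saturating at 4. Each combined state is a pair, one component from each; accept when both components accept. Equivalent product states are then merged.
A 7-state machine:
        0   1  
>  q0   q1  q2 
   q1   q3  q4 
   q2   q3  q5 
   q3   q6  q4 
   q4   q4  q4 
   q5   q6  q6 
 * q6   q4  q4 
(> = start, * = accepting)

start=q0 accept=q6 q0-0->q1 q0-1->q2 q1-0->q3 q1-1->q4 q2-0->q3 q2-1->q5 q3-0->q6 q3-1->q4 q4-0->q4 q4-1->q4 q5-0->q6 q5-1->q6 q6-0->q4 q6-1->q4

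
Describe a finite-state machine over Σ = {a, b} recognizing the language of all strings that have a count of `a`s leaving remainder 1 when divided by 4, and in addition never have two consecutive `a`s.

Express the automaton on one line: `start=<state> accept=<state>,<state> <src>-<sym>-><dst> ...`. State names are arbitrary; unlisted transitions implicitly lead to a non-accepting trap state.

Build one automaton per condition and run them in lockstep. One (4 states) tracks the count of `a`s modulo 4; the other (3 states) tracks partial matches of the forbidden pattern `aa`. Each combined state is a pair, one component from each; accept when both components accept. Equivalent product states are then merged.
A 9-state machine:
        a   b  
>  q0   q1  q0 
 * q1   q2  q3 
   q2   q2  q2 
 * q3   q4  q3 
   q4   q2  q5 
   q5   q6  q5 
   q6   q2  q7 
   q7   q8  q7 
   q8   q2  q0 
(> = start, * = accepting)

start=q0 accept=q1,q3 q0-a->q1 q0-b->q0 q1-a->q2 q1-b->q3 q2-a->q2 q2-b->q2 q3-a->q4 q3-b->q3 q4-a->q2 q4-b->q5 q5-a->q6 q5-b->q5 q6-a->q2 q6-b->q7 q7-a->q8 q7-b->q7 q8-a->q2 q8-b->q0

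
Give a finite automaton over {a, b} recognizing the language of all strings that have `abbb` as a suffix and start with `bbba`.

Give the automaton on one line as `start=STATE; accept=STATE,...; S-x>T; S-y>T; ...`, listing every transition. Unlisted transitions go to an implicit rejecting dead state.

Build one automaton per condition and run them in lockstep. One (5 states) tracks how much of the suffix `abbb` has currently been matched; the other (6 states) tracks whether the input so far still matches the prefix `bbba`. Each combined state is a pair, one component from each; accept when both components accept.
A 14-state machine:
          a    b  
>  S0     S1   S2 
   S1     S1   S3 
   S2     S1   S4 
   S3     S1   S5 
   S4     S1   S6 
   S5     S1   S7 
   S6     S8   S9 
   S7     S1   S9 
   S8     S8  S10 
   S9     S1   S9 
   S10    S8  S11 
   S11    S8  S12 
 * S12    S8  S13 
   S13    S8  S13 
(> = start, * = accepting)

start=S0; accept=S12; S0-a>S1; S0-b>S2; S1-a>S1; S1-b>S3; S2-a>S1; S2-b>S4; S3-a>S1; S3-b>S5; S4-a>S1; S4-b>S6; S5-a>S1; S5-b>S7; S6-a>S8; S6-b>S9; S7-a>S1; S7-b>S9; S8-a>S8; S8-b>S10; S9-a>S1; S9-b>S9; S10-a>S8; S10-b>S11; S11-a>S8; S11-b>S12; S12-a>S8; S12-b>S13; S13-a>S8; S13-b>S13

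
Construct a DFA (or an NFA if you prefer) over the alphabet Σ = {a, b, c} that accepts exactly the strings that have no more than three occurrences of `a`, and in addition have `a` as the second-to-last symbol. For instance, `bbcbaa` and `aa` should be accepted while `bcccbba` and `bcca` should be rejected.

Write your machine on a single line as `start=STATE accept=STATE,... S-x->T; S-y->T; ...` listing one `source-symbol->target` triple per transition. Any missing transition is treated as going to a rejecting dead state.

start=S0; accept=S2,S3,S4,S5,S9; S0-a->S1; S0-b->S0; S0-c->S0; S1-a->S2; S1-b->S3; S1-c->S3; S2-a->S4; S2-b->S5; S2-c->S5; S3-a->S6; S3-b->S7; S3-c->S7; S4-a->S8; S4-b->S9; S4-c->S9; S5-a->S10; S5-b->S11; S5-c->S11; S6-a->S4; S6-b->S5; S6-c->S5; S7-a->S6; S7-b->S7; S7-c->S7; S8-a->S8; S8-b->S8; S8-c->S8; S9-a->S8; S9-b->S8; S9-c->S8; S10-a->S8; S10-b->S9; S10-c->S9; S11-a->S10; S11-b->S11; S11-c->S11

Run two small machines in parallel and take their product. One (5 states) tracks the count of `a`s, saturating at 4; the other (13 states) tracks the last 2 symbols read. Each combined state is a pair, one component from each; accept when both components accept. Equivalent product states are then merged.
A 12-state machine:
          a    b    c  
>  S0     S1   S0   S0 
   S1     S2   S3   S3 
 * S2     S4   S5   S5 
 * S3     S6   S7   S7 
 * S4     S8   S9   S9 
 * S5    S10  S11  S11 
   S6     S4   S5   S5 
   S7     S6   S7   S7 
   S8     S8   S8   S8 
 * S9     S8   S8   S8 
   S10    S8   S9   S9 
   S11   S10  S11  S11 
(> = start, * = accepting)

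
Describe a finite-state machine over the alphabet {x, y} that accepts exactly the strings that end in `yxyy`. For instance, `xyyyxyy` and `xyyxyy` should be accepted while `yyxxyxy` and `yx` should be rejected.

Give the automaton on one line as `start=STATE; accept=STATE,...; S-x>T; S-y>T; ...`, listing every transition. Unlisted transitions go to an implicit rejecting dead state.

Remember how much of `yxyy` the current input suffix matches. State s0 means no match yet; s1 means the last symbol is `y`; s2 means the last 2 symbols are `yx`; s3 means the last 3 symbols are `yxy`; s4 means the last 4 symbols are `yxyy`. Only s4 accepts. On a mismatch, fall back to the longest proper suffix that is still a prefix of `yxyy`.
        x   y  
>  s0   s0  s1 
   s1   s2  s1 
   s2   s0  s3 
   s3   s2  s4 
 * s4   s2  s1 
(> = start, * = accepting)

start=s0; accept=s4; s0-x>s0; s0-y>s1; s1-x>s2; s1-y>s1; s2-x>s0; s2-y>s3; s3-x>s2; s3-y>s4; s4-x>s2; s4-y>s1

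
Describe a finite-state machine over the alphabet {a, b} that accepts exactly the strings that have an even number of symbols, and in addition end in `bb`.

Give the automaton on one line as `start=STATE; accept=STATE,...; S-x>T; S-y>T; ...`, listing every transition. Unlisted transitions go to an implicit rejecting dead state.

Run two small machines in parallel and take their product. The first has 2 states tracking the input length modulo 2; the second has 3 states tracking how much of the suffix `bb` has currently been matched. A product state is a pair (one from each), accepting exactly when both do.
6 states suffice.
        a   b  
>  q0   q1  q2 
   q1   q0  q3 
   q2   q0  q4 
   q3   q1  q5 
 * q4   q1  q5 
   q5   q0  q4 
(> = start, * = accepting)

start=q0; accept=q4; q0-a>q1; q0-b>q2; q1-a>q0; q1-b>q3; q2-a>q0; q2-b>q4; q3-a>q1; q3-b>q5; q4-a>q1; q4-b>q5; q5-a>q0; q5-b>q4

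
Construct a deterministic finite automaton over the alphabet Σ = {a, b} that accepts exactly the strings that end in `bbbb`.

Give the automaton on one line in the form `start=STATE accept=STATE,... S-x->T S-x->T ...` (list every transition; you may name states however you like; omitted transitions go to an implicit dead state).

Remember how much of `bbbb` the current input suffix matches. State q0 means no match yet; q1 means the last symbol is `b`; q2 means the last 2 symbols are `bb`; q3 means the last 3 symbols are `bbb`; q4 means the last 4 symbols are `bbbb`. Only q4 accepts. On a mismatch, fall back to the longest proper suffix that is still a prefix of `bbbb`.
With 5 states:
        a   b  
>  q0   q0  q1 
   q1   q0  q2 
   q2   q0  q3 
   q3   q0  q4 
 * q4   q0  q4 
(> = start, * = accepting)

start=q0 accept=q4 q0-a->q0 q0-b->q1 q1-a->q0 q1-b->q2 q2-a->q0 q2-b->q3 q3-a->q0 q3-b->q4 q4-a->q0 q4-b->q4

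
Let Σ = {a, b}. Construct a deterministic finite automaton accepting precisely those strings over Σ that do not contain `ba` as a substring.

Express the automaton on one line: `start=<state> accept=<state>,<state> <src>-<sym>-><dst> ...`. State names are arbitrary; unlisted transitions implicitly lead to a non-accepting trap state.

start=S0 accept=S0,S1 S0-a->S0 S0-b->S1 S1-a->S2 S1-b->S1 S2-a->S2 S2-b->S2

This is the complement of 'contains `ba`'. Use the same substring-matching states — S0 through S2 holding how much of `ba` has just been matched — but flip the accepting set: everything except the trap S2 accepts.
3 states suffice.
        a   b  
>* S0   S0  S1 
 * S1   S2  S1 
   S2   S2  S2 
(> = start, * = accepting)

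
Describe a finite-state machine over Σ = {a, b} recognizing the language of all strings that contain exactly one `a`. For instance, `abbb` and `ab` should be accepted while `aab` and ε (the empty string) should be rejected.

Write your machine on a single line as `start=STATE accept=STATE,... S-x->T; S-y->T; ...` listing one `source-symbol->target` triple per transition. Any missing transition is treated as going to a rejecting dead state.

Only the number of `a`s matters, and only up to 2. Make a chain q0 → q1 → q2 advanced by each `a` (with q2 absorbing); every other symbol self-loops. The accepting set is {q1}.
3 states suffice.
        a   b  
>  q0   q1  q0 
 * q1   q2  q1 
   q2   q2  q2 
(> = start, * = accepting)

start=q0; accept=q1; q0-a->q1; q0-b->q0; q1-a->q2; q1-b->q1; q2-a->q2; q2-b->q2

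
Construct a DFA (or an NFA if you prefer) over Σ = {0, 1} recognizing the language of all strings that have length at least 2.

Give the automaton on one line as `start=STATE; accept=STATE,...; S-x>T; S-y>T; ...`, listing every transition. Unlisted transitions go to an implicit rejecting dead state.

Count input length up to 3: every symbol moves from s0 toward s3, which means 'more than 2' and absorbs. Accept from {s2, s3}.
4 states suffice.
        0   1  
>  s0   s1  s1 
   s1   s2  s2 
 * s2   s3  s3 
 * s3   s3  s3 
(> = start, * = accepting)

start=s0; accept=s2,s3; s0-0>s1; s0-1>s1; s1-0>s2; s1-1>s2; s2-0>s3; s2-1>s3; s3-0>s3; s3-1>s3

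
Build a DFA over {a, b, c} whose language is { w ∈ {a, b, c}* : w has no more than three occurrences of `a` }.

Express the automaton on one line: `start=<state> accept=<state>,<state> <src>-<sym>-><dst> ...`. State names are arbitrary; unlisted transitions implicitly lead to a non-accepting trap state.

Count `a`s, saturating at 4: states q0 through q3 mean 0 through 3 `a`s seen; q4 means more than 3. Each `a` increments (capped at q4); other symbols loop. Accept from {q0, q1, q2, q3}.
5 states suffice.
        a   b   c  
>* q0   q1  q0  q0 
 * q1   q2  q1  q1 
 * q2   q3  q2  q2 
 * q3   q4  q3  q3 
   q4   q4  q4  q4 
(> = start, * = accepting)

start=q0 accept=q0,q1,q2,q3 q0-a->q1 q0-b->q0 q0-c->q0 q1-a->q2 q1-b->q1 q1-c->q1 q2-a->q3 q2-b->q2 q2-c->q2 q3-a->q4 q3-b->q3 q3-c->q3 q4-a->q4 q4-b->q4 q4-c->q4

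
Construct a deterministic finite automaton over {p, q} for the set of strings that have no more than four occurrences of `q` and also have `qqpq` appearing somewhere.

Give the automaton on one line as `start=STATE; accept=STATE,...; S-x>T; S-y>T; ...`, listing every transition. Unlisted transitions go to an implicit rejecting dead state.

start=s0; accept=s8,s10; s0-p>s0; s0-q>s1; s1-p>s2; s1-q>s3; s2-p>s2; s2-q>s4; s3-p>s5; s3-q>s6; s4-p>s7; s4-q>s6; s5-p>s7; s5-q>s8; s6-p>s9; s6-q>s7; s7-p>s7; s7-q>s7; s8-p>s8; s8-q>s10; s9-p>s7; s9-q>s10; s10-p>s10; s10-q>s7

Run two small machines in parallel and take their product. The first has 6 states tracking the count of `q`s, saturating at 5; the second has 5 states tracking whether and how much of `qqpq` has been seen. A product state is a pair (one from each), accepting exactly when both do. Equivalent product states are then merged.
          p    q  
>  s0     s0   s1 
   s1     s2   s3 
   s2     s2   s4 
   s3     s5   s6 
   s4     s7   s6 
   s5     s7   s8 
   s6     s9   s7 
   s7     s7   s7 
 * s8     s8  s10 
   s9     s7  s10 
 * s10   s10   s7 
(> = start, * = accepting)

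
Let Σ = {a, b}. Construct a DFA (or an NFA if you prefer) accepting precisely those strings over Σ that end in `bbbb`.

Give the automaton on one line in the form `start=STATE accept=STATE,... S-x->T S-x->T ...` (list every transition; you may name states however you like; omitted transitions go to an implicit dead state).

start=S0 accept=S4 S0-a->S0 S0-b->S1 S1-a->S0 S1-b->S2 S2-a->S0 S2-b->S3 S3-a->S0 S3-b->S4 S4-a->S0 S4-b->S4

Let each state record the length of the longest suffix of the input read so far that is also a prefix of `bbbb`. S1 means the last symbol is `b`; S2 means the last 2 symbols are `bb`; S3 means the last 3 symbols are `bbb`; S4 means the last 4 symbols are `bbbb`. Accept only at S4, where the string currently ends in `bbbb`.
        a   b  
>  S0   S0  S1 
   S1   S0  S2 
   S2   S0  S3 
   S3   S0  S4 
 * S4   S0  S4 
(> = start, * = accepting)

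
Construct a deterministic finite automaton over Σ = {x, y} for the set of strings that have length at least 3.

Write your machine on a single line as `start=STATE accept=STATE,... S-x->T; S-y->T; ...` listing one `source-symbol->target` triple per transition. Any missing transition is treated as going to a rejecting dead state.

start=q0; accept=q3,q4; q0-x->q1; q0-y->q1; q1-x->q2; q1-y->q2; q2-x->q3; q2-y->q3; q3-x->q4; q3-y->q4; q4-x->q4; q4-y->q4

Count input length up to 4: every symbol moves from q0 toward q4, which means 'more than 3' and absorbs. Accept from {q3, q4}.
With 5 states:
        x   y  
>  q0   q1  q1 
   q1   q2  q2 
   q2   q3  q3 
 * q3   q4  q4 
 * q4   q4  q4 
(> = start, * = accepting)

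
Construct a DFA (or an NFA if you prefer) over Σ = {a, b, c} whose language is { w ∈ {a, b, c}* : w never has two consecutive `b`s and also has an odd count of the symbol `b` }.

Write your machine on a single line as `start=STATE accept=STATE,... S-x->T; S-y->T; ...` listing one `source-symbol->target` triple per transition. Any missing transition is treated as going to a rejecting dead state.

Handle the two conditions separately and then intersect. The first has 3 states tracking partial matches of the forbidden pattern `bb`; the second has 2 states tracking the count of `b`s modulo 2. A product state is a pair (one from each), accepting exactly when both do.
6 states suffice.
        a   b   c  
>  q0   q0  q1  q0 
 * q1   q2  q3  q2 
 * q2   q2  q4  q2 
   q3   q3  q5  q3 
   q4   q0  q5  q0 
   q5   q5  q3  q5 
(> = start, * = accepting)

start=q0; accept=q1,q2; q0-a->q0; q0-b->q1; q0-c->q0; q1-a->q2; q1-b->q3; q1-c->q2; q2-a->q2; q2-b->q4; q2-c->q2; q3-a->q3; q3-b->q5; q3-c->q3; q4-a->q0; q4-b->q5; q4-c->q0; q5-a->q5; q5-b->q3; q5-c->q5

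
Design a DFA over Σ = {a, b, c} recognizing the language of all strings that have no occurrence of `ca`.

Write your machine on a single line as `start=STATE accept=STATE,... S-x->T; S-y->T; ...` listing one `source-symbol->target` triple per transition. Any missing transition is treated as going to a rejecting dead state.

Track partial matches of the forbidden pattern `ca`. State s2 is a dead state reached once `ca` has occurred; every other state accepts. s0 means no part of `ca` is currently matched.
With 3 states:
        a   b   c  
>* s0   s0  s0  s1 
 * s1   s2  s0  s1 
   s2   s2  s2  s2 
(> = start, * = accepting)

start=s0; accept=s0,s1; s0-a->s0; s0-b->s0; s0-c->s1; s1-a->s2; s1-b->s0; s1-c->s1; s2-a->s2; s2-b->s2; s2-c->s2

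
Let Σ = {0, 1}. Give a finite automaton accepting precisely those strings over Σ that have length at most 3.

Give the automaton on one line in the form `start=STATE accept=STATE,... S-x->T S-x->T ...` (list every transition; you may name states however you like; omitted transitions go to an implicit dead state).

We only need to distinguish lengths 0, 1, …, 3, and '>3'. Chain s0 → s1 → s2 → s3 → s4 on every symbol, with s4 looping. Accepting states: {s0, s1, s2, s3}.
A 5-state machine:
        0   1  
>* s0   s1  s1 
 * s1   s2  s2 
 * s2   s3  s3 
 * s3   s4  s4 
   s4   s4  s4 
(> = start, * = accepting)

start=s0 accept=s0,s1,s2,s3 s0-0->s1 s0-1->s1 s1-0->s2 s1-1->s2 s2-0->s3 s2-1->s3 s3-0->s4 s3-1->s4 s4-0->s4 s4-1->s4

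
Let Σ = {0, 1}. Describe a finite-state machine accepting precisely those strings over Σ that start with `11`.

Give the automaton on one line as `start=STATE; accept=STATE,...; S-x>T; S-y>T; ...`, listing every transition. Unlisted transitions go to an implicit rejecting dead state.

Check the first 2 symbols one by one: S0 through S1 record how many have matched `11` so far; any wrong symbol goes to the dead state S3. After all 2 match we enter the accepting sink S2.
With 4 states:
        0   1  
>  S0   S3  S1 
   S1   S3  S2 
 * S2   S2  S2 
   S3   S3  S3 
(> = start, * = accepting)

start=S0; accept=S2; S0-0>S3; S0-1>S1; S1-0>S3; S1-1>S2; S2-0>S2; S2-1>S2; S3-0>S3; S3-1>S3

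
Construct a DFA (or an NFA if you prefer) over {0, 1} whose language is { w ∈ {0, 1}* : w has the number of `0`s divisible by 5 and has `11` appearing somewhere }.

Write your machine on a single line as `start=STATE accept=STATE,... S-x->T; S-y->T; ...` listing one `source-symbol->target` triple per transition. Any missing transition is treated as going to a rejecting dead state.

Build one automaton per condition and run them in lockstep. One (5 states) tracks the count of `0`s modulo 5; the other (3 states) tracks whether and how much of `11` has been seen. Each combined state is a pair, one component from each; accept when both components accept.
A 15-state machine:
          0    1  
>  s0     s1   s2 
   s1     s3   s4 
   s2     s1   s5 
   s3     s6   s7 
   s4     s3   s8 
 * s5     s8   s5 
   s6     s9  s10 
   s7     s6  s11 
   s8    s11   s8 
   s9     s0  s12 
   s10    s9  s13 
   s11   s13  s11 
   s12    s0  s14 
   s13   s14  s13 
   s14    s5  s14 
(> = start, * = accepting)

start=s0; accept=s5; s0-0->s1; s0-1->s2; s1-0->s3; s1-1->s4; s2-0->s1; s2-1->s5; s3-0->s6; s3-1->s7; s4-0->s3; s4-1->s8; s5-0->s8; s5-1->s5; s6-0->s9; s6-1->s10; s7-0->s6; s7-1->s11; s8-0->s11; s8-1->s8; s9-0->s0; s9-1->s12; s10-0->s9; s10-1->s13; s11-0->s13; s11-1->s11; s12-0->s0; s12-1->s14; s13-0->s14; s13-1->s13; s14-0->s5; s14-1->s14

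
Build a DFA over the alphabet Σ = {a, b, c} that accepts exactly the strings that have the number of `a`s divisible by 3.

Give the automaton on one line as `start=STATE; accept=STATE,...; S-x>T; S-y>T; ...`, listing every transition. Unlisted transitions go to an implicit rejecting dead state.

The only thing that matters is how many `a`s have appeared, reduced mod 3. Use one state per residue: S0 for 0, …, S2 for 2. Reading `a` moves to the next residue; anything else stays put. S0 is accepting.
With 3 states:
        a   b   c  
>* S0   S1  S0  S0 
   S1   S2  S1  S1 
   S2   S0  S2  S2 
(> = start, * = accepting)

start=S0; accept=S0; S0-a>S1; S0-b>S0; S0-c>S0; S1-a>S2; S1-b>S1; S1-c>S1; S2-a>S0; S2-b>S2; S2-c>S2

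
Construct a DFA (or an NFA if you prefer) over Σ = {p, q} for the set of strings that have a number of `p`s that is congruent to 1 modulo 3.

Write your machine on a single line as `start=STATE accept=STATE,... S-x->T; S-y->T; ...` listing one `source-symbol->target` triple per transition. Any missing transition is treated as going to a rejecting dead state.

start=s0; accept=s1; s0-p->s1; s0-q->s0; s1-p->s2; s1-q->s1; s2-p->s0; s2-q->s2

Keep the running count of `p`s modulo 3: each `p` advances along the cycle s0 → s1 → s2 → s0 while other symbols loop. Accept at s1.
        p   q  
>  s0   s1  s0 
 * s1   s2  s1 
   s2   s0  s2 
(> = start, * = accepting)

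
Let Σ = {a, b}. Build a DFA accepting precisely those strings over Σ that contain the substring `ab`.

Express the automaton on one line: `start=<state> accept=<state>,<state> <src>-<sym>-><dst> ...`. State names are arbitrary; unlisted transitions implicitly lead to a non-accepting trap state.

start=s0 accept=s2 s0-a->s1 s0-b->s0 s1-a->s1 s1-b->s2 s2-a->s2 s2-b->s2

Track how much of `ab` has been matched so far: state s0 is no progress, s2 is the absorbing accept state reached once `ab` has occurred. Intermediate states record partial matches; on a mismatch, fall back to the longest reusable overlap.
With 3 states:
        a   b  
>  s0   s1  s0 
   s1   s1  s2 
 * s2   s2  s2 
(> = start, * = accepting)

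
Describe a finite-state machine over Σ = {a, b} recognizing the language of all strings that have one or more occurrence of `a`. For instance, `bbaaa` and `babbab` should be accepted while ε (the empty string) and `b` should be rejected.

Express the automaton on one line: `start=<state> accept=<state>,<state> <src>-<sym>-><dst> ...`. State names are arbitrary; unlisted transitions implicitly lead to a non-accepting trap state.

start=q0 accept=q1,q2 q0-a->q1 q0-b->q0 q1-a->q2 q1-b->q1 q2-a->q2 q2-b->q2

Count `a`s, saturating at 2: state q0 means no `a` yet, q1 means one `a` seen, q2 means more than one. Each `a` increments (capped at q2); other symbols loop. Accept from {q1, q2}.
A 3-state machine:
        a   b  
>  q0   q1  q0 
 * q1   q2  q1 
 * q2   q2  q2 
(> = start, * = accepting)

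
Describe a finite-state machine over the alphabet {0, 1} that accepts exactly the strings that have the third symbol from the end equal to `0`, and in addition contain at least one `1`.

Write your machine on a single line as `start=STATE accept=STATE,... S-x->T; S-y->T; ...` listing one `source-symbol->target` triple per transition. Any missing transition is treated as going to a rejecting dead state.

Run two small machines in parallel and take their product. One (15 states) tracks the last 3 symbols read; the other (3 states) tracks the count of `1`s, saturating at 2. Each combined state is a pair, one component from each; accept when both components accept. After merging equivalent states the machine shrinks.
With 11 states:
          0    1  
>  q0     q1   q2 
   q1     q3   q4 
   q2     q5   q2 
   q3     q3   q6 
   q4     q7   q8 
   q5     q9   q4 
 * q6     q7   q8 
 * q7     q9   q4 
 * q8     q5   q2 
   q9    q10   q6 
 * q10   q10   q6 
(> = start, * = accepting)

start=q0; accept=q6,q7,q8,q10; q0-0->q1; q0-1->q2; q1-0->q3; q1-1->q4; q2-0->q5; q2-1->q2; q3-0->q3; q3-1->q6; q4-0->q7; q4-1->q8; q5-0->q9; q5-1->q4; q6-0->q7; q6-1->q8; q7-0->q9; q7-1->q4; q8-0->q5; q8-1->q2; q9-0->q10; q9-1->q6; q10-0->q10; q10-1->q6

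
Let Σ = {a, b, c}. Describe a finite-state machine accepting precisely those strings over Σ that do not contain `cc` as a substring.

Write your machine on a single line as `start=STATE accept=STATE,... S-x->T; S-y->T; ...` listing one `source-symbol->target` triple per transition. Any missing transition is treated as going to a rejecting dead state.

start=S0; accept=S0,S1; S0-a->S0; S0-b->S0; S0-c->S1; S1-a->S0; S1-b->S0; S1-c->S2; S2-a->S2; S2-b->S2; S2-c->S2

Track partial matches of the forbidden pattern `cc`. State S2 is a dead state reached once `cc` has occurred; every other state accepts. S0 means no part of `cc` is currently matched.
With 3 states:
        a   b   c  
>* S0   S0  S0  S1 
 * S1   S0  S0  S2 
   S2   S2  S2  S2 
(> = start, * = accepting)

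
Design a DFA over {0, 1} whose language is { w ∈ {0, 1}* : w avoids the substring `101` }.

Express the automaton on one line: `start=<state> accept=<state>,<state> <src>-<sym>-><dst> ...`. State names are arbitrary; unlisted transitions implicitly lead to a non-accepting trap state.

Track partial matches of the forbidden pattern `101`. State s3 is a dead state reached once `101` has occurred; every other state accepts. s0 means no part of `101` is currently matched.
        0   1  
>* s0   s0  s1 
 * s1   s2  s1 
 * s2   s0  s3 
   s3   s3  s3 
(> = start, * = accepting)

start=s0 accept=s0,s1,s2 s0-0->s0 s0-1->s1 s1-0->s2 s1-1->s1 s2-0->s0 s2-1->s3 s3-0->s3 s3-1->s3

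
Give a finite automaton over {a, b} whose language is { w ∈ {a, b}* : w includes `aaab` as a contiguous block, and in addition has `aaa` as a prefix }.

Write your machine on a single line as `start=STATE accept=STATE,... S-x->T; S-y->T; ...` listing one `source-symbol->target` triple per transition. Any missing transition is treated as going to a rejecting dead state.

start=q0; accept=q5; q0-a->q1; q0-b->q2; q1-a->q3; q1-b->q2; q2-a->q2; q2-b->q2; q3-a->q4; q3-b->q2; q4-a->q4; q4-b->q5; q5-a->q5; q5-b->q5

Handle the two conditions separately and then intersect. One (5 states) tracks whether and how much of `aaab` has been seen; the other (5 states) tracks whether the input so far still matches the prefix `aaa`. Each combined state is a pair, one component from each; accept when both components accept. Minimizing collapses redundant product states.
A 6-state machine:
        a   b  
>  q0   q1  q2 
   q1   q3  q2 
   q2   q2  q2 
   q3   q4  q2 
   q4   q4  q5 
 * q5   q5  q5 
(> = start, * = accepting)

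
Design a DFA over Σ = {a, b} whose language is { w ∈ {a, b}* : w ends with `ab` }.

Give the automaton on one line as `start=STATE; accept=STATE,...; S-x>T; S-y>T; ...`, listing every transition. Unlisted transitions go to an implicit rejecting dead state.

Remember how much of `ab` the current input suffix matches. State q0 means no match yet; q1 means the last symbol is `a`; q2 means the last 2 symbols are `ab`. Only q2 accepts. On a mismatch, fall back to the longest proper suffix that is still a prefix of `ab`.
3 states suffice.
        a   b  
>  q0   q1  q0 
   q1   q1  q2 
 * q2   q1  q0 
(> = start, * = accepting)

start=q0; accept=q2; q0-a>q1; q0-b>q0; q1-a>q1; q1-b>q2; q2-a>q1; q2-b>q0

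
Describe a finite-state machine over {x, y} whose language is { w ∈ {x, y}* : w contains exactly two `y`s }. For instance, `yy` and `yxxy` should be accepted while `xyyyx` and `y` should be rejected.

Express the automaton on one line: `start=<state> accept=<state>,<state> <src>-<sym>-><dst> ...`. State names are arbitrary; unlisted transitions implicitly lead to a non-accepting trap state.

Count `y`s, saturating at 3: states S0 through S2 mean 0 through 2 `y`s seen; S3 means more than 2. Each `y` increments (capped at S3); other symbols loop. Accept from {S2}.
A 4-state machine:
        x   y  
>  S0   S0  S1 
   S1   S1  S2 
 * S2   S2  S3 
   S3   S3  S3 
(> = start, * = accepting)

start=S0 accept=S2 S0-x->S0 S0-y->S1 S1-x->S1 S1-y->S2 S2-x->S2 S2-y->S3 S3-x->S3 S3-y->S3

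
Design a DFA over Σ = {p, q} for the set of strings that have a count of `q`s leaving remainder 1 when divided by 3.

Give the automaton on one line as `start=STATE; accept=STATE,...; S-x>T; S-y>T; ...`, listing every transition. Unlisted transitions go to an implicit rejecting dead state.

Keep the running count of `q`s modulo 3: each `q` advances along the cycle S0 → S1 → S2 → S0 while other symbols loop. Accept at S1.
        p   q  
>  S0   S0  S1 
 * S1   S1  S2 
   S2   S2  S0 
(> = start, * = accepting)

start=S0; accept=S1; S0-p>S0; S0-q>S1; S1-p>S1; S1-q>S2; S2-p>S2; S2-q>S0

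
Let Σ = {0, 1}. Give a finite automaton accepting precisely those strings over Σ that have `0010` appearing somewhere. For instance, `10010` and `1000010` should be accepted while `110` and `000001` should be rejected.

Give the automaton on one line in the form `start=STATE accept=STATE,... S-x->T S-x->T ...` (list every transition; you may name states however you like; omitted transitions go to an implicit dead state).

States A..D record the length of the longest prefix of `0010` that matches the current input suffix. Reaching E means `0010` has been seen, and we stay there forever. Accept from E.
5 states suffice.
       0  1 
>  A   B  A 
   B   C  A 
   C   C  D 
   D   E  A 
 * E   E  E 
(> = start, * = accepting)

start=A accept=E A-0->B A-1->A B-0->C B-1->A C-0->C C-1->D D-0->E D-1->A E-0->E E-1->E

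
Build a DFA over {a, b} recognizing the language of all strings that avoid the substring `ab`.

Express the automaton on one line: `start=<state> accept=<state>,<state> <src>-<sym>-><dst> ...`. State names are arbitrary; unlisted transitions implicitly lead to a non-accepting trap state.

Track partial matches of the forbidden pattern `ab`. State q2 is a dead state reached once `ab` has occurred; every other state accepts. q0 means no part of `ab` is currently matched.
A 3-state machine:
        a   b  
>* q0   q1  q0 
 * q1   q1  q2 
   q2   q2  q2 
(> = start, * = accepting)

start=q0 accept=q0,q1 q0-a->q1 q0-b->q0 q1-a->q1 q1-b->q2 q2-a->q2 q2-b->q2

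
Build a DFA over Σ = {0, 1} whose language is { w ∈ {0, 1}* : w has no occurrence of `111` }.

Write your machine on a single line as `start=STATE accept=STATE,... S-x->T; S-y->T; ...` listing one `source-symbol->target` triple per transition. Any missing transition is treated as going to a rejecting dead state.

start=q0; accept=q0,q1,q2; q0-0->q0; q0-1->q1; q1-0->q0; q1-1->q2; q2-0->q0; q2-1->q3; q3-0->q3; q3-1->q3

This is the complement of 'contains `111`'. Use the same substring-matching states — q0 through q3 holding how much of `111` has just been matched — but flip the accepting set: everything except the trap q3 accepts.
        0   1  
>* q0   q0  q1 
 * q1   q0  q2 
 * q2   q0  q3 
   q3   q3  q3 
(> = start, * = accepting)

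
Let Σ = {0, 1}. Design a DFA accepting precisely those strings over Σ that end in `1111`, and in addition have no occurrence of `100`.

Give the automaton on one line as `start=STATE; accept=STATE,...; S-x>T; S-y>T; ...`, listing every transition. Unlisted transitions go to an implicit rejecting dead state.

start=A; accept=G; A-0>A; A-1>B; B-0>C; B-1>D; C-0>E; C-1>B; D-0>C; D-1>F; E-0>E; E-1>E; F-0>C; F-1>G; G-0>C; G-1>G

Run two small machines in parallel and take their product. The first has 5 states tracking how much of the suffix `1111` has currently been matched; the second has 4 states tracking partial matches of the forbidden pattern `100`. A product state is a pair (one from each), accepting exactly when both do. Minimizing collapses redundant product states.
       0  1 
>  A   A  B 
   B   C  D 
   C   E  B 
   D   C  F 
   E   E  E 
   F   C  G 
 * G   C  G 
(> = start, * = accepting)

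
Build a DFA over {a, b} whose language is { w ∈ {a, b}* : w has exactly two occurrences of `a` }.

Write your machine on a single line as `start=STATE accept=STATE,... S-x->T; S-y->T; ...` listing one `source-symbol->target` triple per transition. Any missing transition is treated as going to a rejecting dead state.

start=S0; accept=S2; S0-a->S1; S0-b->S0; S1-a->S2; S1-b->S1; S2-a->S3; S2-b->S2; S3-a->S3; S3-b->S3

Count `a`s, saturating at 3: states S0 through S2 mean 0 through 2 `a`s seen; S3 means more than 2. Each `a` increments (capped at S3); other symbols loop. Accept from {S2}.
With 4 states:
        a   b  
>  S0   S1  S0 
   S1   S2  S1 
 * S2   S3  S2 
   S3   S3  S3 
(> = start, * = accepting)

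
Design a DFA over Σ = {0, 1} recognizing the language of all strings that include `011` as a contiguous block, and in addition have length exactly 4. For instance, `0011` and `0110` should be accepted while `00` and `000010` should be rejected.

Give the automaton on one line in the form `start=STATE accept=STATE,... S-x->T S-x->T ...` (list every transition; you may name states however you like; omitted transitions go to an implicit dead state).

Handle the two conditions separately and then intersect. The first has 4 states tracking whether and how much of `011` has been seen; the second has 6 states tracking the input length, saturating at 5. A product state is a pair (one from each), accepting exactly when both do. Minimizing collapses redundant product states.
       0  1 
>  A   B  C 
   B   D  E 
   C   D  F 
   D   F  G 
   E   F  H 
   F   F  F 
   G   F  I 
   H   I  I 
 * I   F  F 
(> = start, * = accepting)

start=A accept=I A-0->B A-1->C B-0->D B-1->E C-0->D C-1->F D-0->F D-1->G E-0->F E-1->H F-0->F F-1->F G-0->F G-1->I H-0->I H-1->I I-0->F I-1->F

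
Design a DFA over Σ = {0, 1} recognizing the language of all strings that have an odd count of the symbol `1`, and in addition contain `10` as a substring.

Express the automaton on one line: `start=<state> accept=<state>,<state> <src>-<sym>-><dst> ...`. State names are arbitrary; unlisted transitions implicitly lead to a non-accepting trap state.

start=S0 accept=S2 S0-0->S0 S0-1->S1 S1-0->S2 S1-1->S3 S2-0->S2 S2-1->S4 S3-0->S4 S3-1->S1 S4-0->S4 S4-1->S2

Build one automaton per condition and run them in lockstep. One (2 states) tracks the count of `1`s modulo 2; the other (3 states) tracks whether and how much of `10` has been seen. Each combined state is a pair, one component from each; accept when both components accept.
A 5-state machine:
        0   1  
>  S0   S0  S1 
   S1   S2  S3 
 * S2   S2  S4 
   S3   S4  S1 
   S4   S4  S2 
(> = start, * = accepting)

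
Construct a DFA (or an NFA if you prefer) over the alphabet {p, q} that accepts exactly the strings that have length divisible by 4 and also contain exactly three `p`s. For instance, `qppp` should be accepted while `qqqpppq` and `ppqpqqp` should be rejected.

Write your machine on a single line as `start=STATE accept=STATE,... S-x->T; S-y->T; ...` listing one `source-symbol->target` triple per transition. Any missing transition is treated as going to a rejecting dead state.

Handle the two conditions separately and then intersect. One (4 states) tracks the input length modulo 4; the other (5 states) tracks the count of `p`s, saturating at 4. Each combined state is a pair, one component from each; accept when both components accept. Minimizing collapses redundant product states.
With 17 states:
          p    q  
>  S0     S1   S2 
   S1     S3   S4 
   S2     S4   S5 
   S3     S6   S7 
   S4     S7   S8 
   S5     S8   S9 
   S6    S10  S11 
   S7    S11  S12 
   S8    S12  S13 
   S9    S13   S0 
   S10   S10  S10 
 * S11   S10  S14 
   S12   S14  S15 
   S13   S15   S1 
   S14   S10  S16 
   S15   S16   S3 
   S16   S10   S6 
(> = start, * = accepting)

start=S0; accept=S11; S0-p->S1; S0-q->S2; S1-p->S3; S1-q->S4; S2-p->S4; S2-q->S5; S3-p->S6; S3-q->S7; S4-p->S7; S4-q->S8; S5-p->S8; S5-q->S9; S6-p->S10; S6-q->S11; S7-p->S11; S7-q->S12; S8-p->S12; S8-q->S13; S9-p->S13; S9-q->S0; S10-p->S10; S10-q->S10; S11-p->S10; S11-q->S14; S12-p->S14; S12-q->S15; S13-p->S15; S13-q->S1; S14-p->S10; S14-q->S16; S15-p->S16; S15-q->S3; S16-p->S10; S16-q->S6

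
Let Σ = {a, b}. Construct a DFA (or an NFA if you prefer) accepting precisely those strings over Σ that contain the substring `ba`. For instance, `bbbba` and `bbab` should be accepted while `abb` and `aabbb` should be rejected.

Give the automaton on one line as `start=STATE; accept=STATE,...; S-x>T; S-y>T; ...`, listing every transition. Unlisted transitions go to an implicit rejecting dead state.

start=S0; accept=S2; S0-a>S0; S0-b>S1; S1-a>S2; S1-b>S1; S2-a>S2; S2-b>S2

States S0..S1 record the length of the longest prefix of `ba` that matches the current input suffix. Reaching S2 means `ba` has been seen, and we stay there forever. Accept from S2.
With 3 states:
        a   b  
>  S0   S0  S1 
   S1   S2  S1 
 * S2   S2  S2 
(> = start, * = accepting)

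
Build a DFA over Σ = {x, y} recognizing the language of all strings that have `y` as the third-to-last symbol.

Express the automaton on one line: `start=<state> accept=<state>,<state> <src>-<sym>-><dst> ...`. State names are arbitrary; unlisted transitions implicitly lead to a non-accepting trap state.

start=s0 accept=s11,s12,s13,s14 s0-x->s1 s0-y->s2 s1-x->s3 s1-y->s4 s2-x->s5 s2-y->s6 s3-x->s7 s3-y->s8 s4-x->s9 s4-y->s10 s5-x->s11 s5-y->s12 s6-x->s13 s6-y->s14 s7-x->s7 s7-y->s8 s8-x->s9 s8-y->s10 s9-x->s11 s9-y->s12 s10-x->s13 s10-y->s14 s11-x->s7 s11-y->s8 s12-x->s9 s12-y->s10 s13-x->s11 s13-y->s12 s14-x->s13 s14-y->s14

Because acceptance depends on a position counted from the end, the machine has to buffer the most recent 3 symbols. Make each state the string of the last up-to-3 symbols read; on input `x` shift the window left and append `x`. Accept when the buffered window has length 3 and begins with `y`.
With 15 states:
          x    y  
>  s0     s1   s2 
   s1     s3   s4 
   s2     s5   s6 
   s3     s7   s8 
   s4     s9  s10 
   s5    s11  s12 
   s6    s13  s14 
   s7     s7   s8 
   s8     s9  s10 
   s9    s11  s12 
   s10   s13  s14 
 * s11    s7   s8 
 * s12    s9  s10 
 * s13   s11  s12 
 * s14   s13  s14 
(> = start, * = accepting)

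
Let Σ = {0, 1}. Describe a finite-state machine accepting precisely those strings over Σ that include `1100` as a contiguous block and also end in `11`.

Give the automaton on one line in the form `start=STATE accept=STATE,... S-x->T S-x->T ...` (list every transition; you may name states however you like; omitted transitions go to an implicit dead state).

start=A accept=G A-0->A A-1->B B-0->A B-1->C C-0->D C-1->C D-0->E D-1->B E-0->E E-1->F F-0->E F-1->G G-0->E G-1->G

Handle the two conditions separately and then intersect. The first has 5 states tracking whether and how much of `1100` has been seen; the second has 3 states tracking how much of the suffix `11` has currently been matched. A product state is a pair (one from each), accepting exactly when both do.
       0  1 
>  A   A  B 
   B   A  C 
   C   D  C 
   D   E  B 
   E   E  F 
   F   E  G 
 * G   E  G 
(> = start, * = accepting)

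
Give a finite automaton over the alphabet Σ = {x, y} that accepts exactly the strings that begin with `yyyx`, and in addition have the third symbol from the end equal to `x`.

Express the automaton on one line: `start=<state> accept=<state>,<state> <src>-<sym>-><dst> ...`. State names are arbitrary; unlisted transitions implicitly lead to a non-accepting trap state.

Run two small machines in parallel and take their product. One (6 states) tracks whether the input so far still matches the prefix `yyyx`; the other (15 states) tracks the last 3 symbols read. Each combined state is a pair, one component from each; accept when both components accept. After merging equivalent states the machine shrinks.
With 13 states:
          x    y  
>  S0     S1   S2 
   S1     S1   S1 
   S2     S1   S3 
   S3     S1   S4 
   S4     S5   S1 
   S5     S6   S7 
   S6     S8   S9 
   S7    S10  S11 
 * S8     S8   S9 
 * S9    S10  S11 
 * S10    S6   S7 
 * S11    S5  S12 
   S12    S5  S12 
(> = start, * = accepting)

start=S0 accept=S8,S9,S10,S11 S0-x->S1 S0-y->S2 S1-x->S1 S1-y->S1 S2-x->S1 S2-y->S3 S3-x->S1 S3-y->S4 S4-x->S5 S4-y->S1 S5-x->S6 S5-y->S7 S6-x->S8 S6-y->S9 S7-x->S10 S7-y->S11 S8-x->S8 S8-y->S9 S9-x->S10 S9-y->S11 S10-x->S6 S10-y->S7 S11-x->S5 S11-y->S12 S12-x->S5 S12-y->S12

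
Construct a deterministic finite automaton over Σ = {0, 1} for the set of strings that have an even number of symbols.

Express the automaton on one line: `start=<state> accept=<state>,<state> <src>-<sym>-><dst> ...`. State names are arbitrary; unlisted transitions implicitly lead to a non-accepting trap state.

start=q0 accept=q0 q0-0->q1 q0-1->q1 q1-0->q0 q1-1->q0

Only the length mod 2 matters, so use a 2-cycle: from any state, every input symbol moves to the next state, wrapping q1 back to q0. Mark q0 accepting.
        0   1  
>* q0   q1  q1 
   q1   q0  q0 
(> = start, * = accepting)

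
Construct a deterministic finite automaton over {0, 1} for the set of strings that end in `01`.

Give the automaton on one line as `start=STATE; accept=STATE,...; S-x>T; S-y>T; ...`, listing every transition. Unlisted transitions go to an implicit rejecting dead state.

start=s0; accept=s2; s0-0>s1; s0-1>s0; s1-0>s1; s1-1>s2; s2-0>s1; s2-1>s0

Remember how much of `01` the current input suffix matches. State s0 means no match yet; s1 means the last symbol is `0`; s2 means the last 2 symbols are `01`. Only s2 accepts. On a mismatch, fall back to the longest proper suffix that is still a prefix of `01`.
        0   1  
>  s0   s1  s0 
   s1   s1  s2 
 * s2   s1  s0 
(> = start, * = accepting)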